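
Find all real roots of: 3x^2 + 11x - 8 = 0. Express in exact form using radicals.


Using the quadratic formula: x = (-b ± sqrt(b^2 - 4ac)) / (2a)
Here a = 3, b = 11, c = -8
Discriminant = b^2 - 4ac = 11^2 - 4(3)(-8) = 121 + 96 = 217
Since discriminant = 217 > 0, there are two real roots.
x = (-11 ± sqrt(217)) / 6
Numerically: x ≈ 0.6218 or x ≈ -4.2885

x = (-11 + sqrt(217)) / 6 or x = (-11 - sqrt(217)) / 6


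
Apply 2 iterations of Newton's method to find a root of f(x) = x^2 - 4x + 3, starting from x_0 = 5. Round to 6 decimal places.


Newton's method: x_(n+1) = x_n - f(x_n)/f'(x_n)
f(x) = x^2 - 4x + 3
f'(x) = 2x - 4

Iteration 1:
  f(5.000000) = 8.000000
  f'(5.000000) = 6.000000
  x_1 = 5.000000 - (8.000000)/(6.000000) = 3.666667

Iteration 2:
  f(3.666667) = 1.777778
  f'(3.666667) = 3.333333
  x_2 = 3.666667 - (1.777778)/(3.333333) = 3.133333

x_2 = 3.133333


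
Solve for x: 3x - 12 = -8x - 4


Starting with: 3x - 12 = -8x - 4
Move all x terms to left: (3 + 8)x = -4 + 12
Simplify: 11x = 8
Divide both sides by 11: x = 8/11

x = 8/11


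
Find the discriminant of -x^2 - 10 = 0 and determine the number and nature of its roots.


For ax^2 + bx + c = 0, discriminant D = b^2 - 4ac
Here a = -1, b = 0, c = -10
D = (0)^2 - 4(-1)(-10) = 0 - 40 = -40

D = -40 < 0
The equation has no real roots (2 complex conjugate roots).

Discriminant = -40, no real roots (2 complex conjugate roots)


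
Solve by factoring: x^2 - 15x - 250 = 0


We need two numbers that multiply to -250 and add to -15.
Those numbers are 10 and -25 (since 10 * (-25) = -250 and 10 + (-25) = -15).
So x^2 - 15x - 250 = (x + 10)(x - 25) = 0
Setting each factor to zero: x = -10 or x = 25

x = -10, x = 25


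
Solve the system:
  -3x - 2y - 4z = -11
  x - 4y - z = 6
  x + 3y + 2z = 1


Using Cramer's rule. Expand each determinant along the first row.
D  = (-3)*[(-4)*2 - (-1)*3] - (-2)*[1*2 - (-1)*1] + (-4)*[1*3 - (-4)*1]
  = (-3)*(-5) - (-2)*(3) + (-4)*(7) = -7
Dx = (-11)*[(-4)*2 - (-1)*3] - (-2)*[6*2 - (-1)*1] + (-4)*[6*3 - (-4)*1]
  = (-11)*(-5) - (-2)*(13) + (-4)*(22) = -7
Dy = (-3)*[6*2 - (-1)*1] - (-11)*[1*2 - (-1)*1] + (-4)*[1*1 - 6*1]
  = (-3)*(13) - (-11)*(3) + (-4)*(-5) = 14
Dz = (-3)*[(-4)*1 - 6*3] - (-2)*[1*1 - 6*1] + (-11)*[1*3 - (-4)*1]
  = (-3)*(-22) - (-2)*(-5) + (-11)*(7) = -21
x = Dx/D = -7/-7 = 1, y = Dy/D = 14/-7 = -2, z = Dz/D = -21/-7 = 3
Check eq1: (-3)(1) + (-2)(-2) + (-4)(3) = -11 = -11 ✓
Check eq2: (1)(1) + (-4)(-2) + (-1)(3) = 6 = 6 ✓
Check eq3: (1)(1) + (3)(-2) + (2)(3) = 1 = 1 ✓

x = 1, y = -2, z = 3


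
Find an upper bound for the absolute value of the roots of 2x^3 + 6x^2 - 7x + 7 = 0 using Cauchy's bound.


Cauchy's bound: all roots r satisfy |r| <= 1 + max(|a_i/a_n|) for i = 0,...,n-1
where a_n is the leading coefficient.

Coefficients: [2, 6, -7, 7]
Leading coefficient a_n = 2
Ratios |a_i/a_n|: 3, 7/2, 7/2
Maximum ratio: 7/2
Cauchy's bound: |r| <= 1 + 7/2 = 9/2

Upper bound = 9/2


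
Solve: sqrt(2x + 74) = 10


Square both sides: 2x + 74 = 10^2 = 100
2x = 100 - 74 = 26
x = 13
Check: sqrt(2*13 + 74) = sqrt(100) = 10 ✓

x = 13


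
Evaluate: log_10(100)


We need the exponent such that 10^? = 100
10^2 = 100
Therefore log_10(100) = 2

2


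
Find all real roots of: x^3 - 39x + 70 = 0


Let p(x) = x^3 - 39x + 70. By the rational root theorem (leading coefficient 1), any rational root is an integer divisor of 70: try ±1, ±2, ... in turn.
Test x = 1: value = 32 ≠ 0.
Test x = -1: value = 108 ≠ 0.
Test x = 2: value = 0 ✓, so (x - 2) is a factor.
Synthetic division by (x - 2): bring down 1; 1(2) + 0 = 2; 2(2) - 39 = -35; (-35)(2) + 70 = 0 → quotient x^2 + 2x - 35, remainder 0.
Solve the quadratic x^2 + 2x - 35 = 0: discriminant = 2^2 - 4(1)(-35) = 4 + 140 = 144.
sqrt(144) = 12, so x = (-2 ± 12)/2: x = 5 or x = -7.

x = -7, x = 2, x = 5


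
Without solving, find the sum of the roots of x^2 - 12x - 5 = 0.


By Vieta's formulas for ax^2 + bx + c = 0:
  Sum of roots = -b/a
  Product of roots = c/a

Here a = 1, b = -12, c = -5
Sum = -(-12)/1 = 12
Product = -5/1 = -5

Sum = 12


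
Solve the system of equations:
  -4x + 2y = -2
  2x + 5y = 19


Using Cramer's rule:
Determinant D = (-4)(5) - (2)(2) = -20 - 4 = -24
Dx = (-2)(5) - (19)(2) = -10 - 38 = -48
Dy = (-4)(19) - (2)(-2) = -76 + 4 = -72
x = Dx/D = -48/-24 = 2
y = Dy/D = -72/-24 = 3

x = 2, y = 3


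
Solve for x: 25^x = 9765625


Express both sides with the same base.
9765625 = 25^5
Since the bases match: x = 5

x = 5


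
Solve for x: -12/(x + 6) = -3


Multiply both sides by (x + 6): -12 = -3(x + 6)
Distribute: -12 = -3x - 18
-3x = -12 + 18 = 6
x = -2

x = -2


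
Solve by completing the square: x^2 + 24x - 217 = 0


Start: x^2 + 24x - 217 = 0
Move constant: x^2 + 24x = 217
Half of 24 is 12, squared is 144
Add 144 to both sides: x^2 + 24x + 144 = 361
(x + 12)^2 = 361
x + 12 = ±19
x = -12 + 19 = 7 or x = -12 - 19 = -31

x = -31, x = 7


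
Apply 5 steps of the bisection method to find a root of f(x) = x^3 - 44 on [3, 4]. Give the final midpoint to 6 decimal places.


f(x) = x^3 - 44
f(3) = -17 < 0
f(4) = 20 > 0

Step 1: midpoint = (3.000000 + 4.000000)/2 = 3.500000
  f(3.500000) = -1.125000
  f(mid) < 0, so root is in [3.500000, 4.000000]

Step 2: midpoint = (3.500000 + 4.000000)/2 = 3.750000
  f(3.750000) = 8.734375
  f(mid) > 0, so root is in [3.500000, 3.750000]

Step 3: midpoint = (3.500000 + 3.750000)/2 = 3.625000
  f(3.625000) = 3.634766
  f(mid) > 0, so root is in [3.500000, 3.625000]

Step 4: midpoint = (3.500000 + 3.625000)/2 = 3.562500
  f(3.562500) = 1.213135
  f(mid) > 0, so root is in [3.500000, 3.562500]

Step 5: midpoint = (3.500000 + 3.562500)/2 = 3.531250
  f(3.531250) = 0.033722
  f(mid) > 0, so root is in [3.500000, 3.531250]

midpoint = 3.531250


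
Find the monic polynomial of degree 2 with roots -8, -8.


A monic polynomial with roots -8, -8 is:
p(x) = (x + 8)(x + 8)
After multiplying by (x + 8): x + 8
After multiplying by (x + 8): x^2 + 16x + 64

x^2 + 16x + 64


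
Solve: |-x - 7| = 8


An absolute value equation |expr| = 8 gives two cases:
Case 1: -x - 7 = 8
  -x = 15, so x = -15
Case 2: -x - 7 = -8
  -x = -1, so x = 1

x = -15, x = 1


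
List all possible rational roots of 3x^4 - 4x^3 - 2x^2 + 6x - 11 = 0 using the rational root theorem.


Rational root theorem: possible roots are ±p/q where:
  p divides the constant term (-11): p ∈ {1, 11}
  q divides the leading coefficient (3): q ∈ {1, 3}

All possible rational roots: -11, -11/3, -1, -1/3, 1/3, 1, 11/3, 11

-11, -11/3, -1, -1/3, 1/3, 1, 11/3, 11


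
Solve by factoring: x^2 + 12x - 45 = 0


We need two numbers that multiply to -45 and add to 12.
Those numbers are -3 and 15 (since (-3) * 15 = -45 and (-3) + 15 = 12).
So x^2 + 12x - 45 = (x - 3)(x + 15) = 0
Setting each factor to zero: x = 3 or x = -15

x = -15, x = 3


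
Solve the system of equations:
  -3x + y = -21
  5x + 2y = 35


Using Cramer's rule:
Determinant D = (-3)(2) - (5)(1) = -6 - 5 = -11
Dx = (-21)(2) - (35)(1) = -42 - 35 = -77
Dy = (-3)(35) - (5)(-21) = -105 + 105 = 0
x = Dx/D = -77/-11 = 7
y = Dy/D = 0/-11 = 0

x = 7, y = 0


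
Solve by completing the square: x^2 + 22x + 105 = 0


Start: x^2 + 22x + 105 = 0
Move constant: x^2 + 22x = -105
Half of 22 is 11, squared is 121
Add 121 to both sides: x^2 + 22x + 121 = 16
(x + 11)^2 = 16
x + 11 = ±4
x = -11 + 4 = -7 or x = -11 - 4 = -15

x = -15, x = -7


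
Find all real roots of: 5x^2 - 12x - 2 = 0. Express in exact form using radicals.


Using the quadratic formula: x = (-b ± sqrt(b^2 - 4ac)) / (2a)
Here a = 5, b = -12, c = -2
Discriminant = b^2 - 4ac = (-12)^2 - 4(5)(-2) = 144 + 40 = 184
Since discriminant = 184 > 0, there are two real roots.
x = (12 ± 2*sqrt(46)) / 10
Simplifying: x = (6 ± sqrt(46)) / 5
Numerically: x ≈ 2.5565 or x ≈ -0.1565

x = (6 + sqrt(46)) / 5 or x = (6 - sqrt(46)) / 5


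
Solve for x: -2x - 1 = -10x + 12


Starting with: -2x - 1 = -10x + 12
Move all x terms to left: (-2 + 10)x = 12 + 1
Simplify: 8x = 13
Divide both sides by 8: x = 13/8

x = 13/8


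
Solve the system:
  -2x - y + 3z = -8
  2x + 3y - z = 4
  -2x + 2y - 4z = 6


Using Cramer's rule. Expand each determinant along the first row.
D  = (-2)*[3*(-4) - (-1)*2] - (-1)*[2*(-4) - (-1)*(-2)] + 3*[2*2 - 3*(-2)]
  = (-2)*(-10) - (-1)*(-10) + 3*(10) = 40
Dx = (-8)*[3*(-4) - (-1)*2] - (-1)*[4*(-4) - (-1)*6] + 3*[4*2 - 3*6]
  = (-8)*(-10) - (-1)*(-10) + 3*(-10) = 40
Dy = (-2)*[4*(-4) - (-1)*6] - (-8)*[2*(-4) - (-1)*(-2)] + 3*[2*6 - 4*(-2)]
  = (-2)*(-10) - (-8)*(-10) + 3*(20) = 0
Dz = (-2)*[3*6 - 4*2] - (-1)*[2*6 - 4*(-2)] + (-8)*[2*2 - 3*(-2)]
  = (-2)*(10) - (-1)*(20) + (-8)*(10) = -80
x = Dx/D = 40/40 = 1, y = Dy/D = 0/40 = 0, z = Dz/D = -80/40 = -2
Check eq1: (-2)(1) + (-1)(0) + (3)(-2) = -8 = -8 ✓
Check eq2: (2)(1) + (3)(0) + (-1)(-2) = 4 = 4 ✓
Check eq3: (-2)(1) + (2)(0) + (-4)(-2) = 6 = 6 ✓

x = 1, y = 0, z = -2


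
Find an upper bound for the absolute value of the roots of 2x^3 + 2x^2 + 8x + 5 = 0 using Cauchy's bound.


Cauchy's bound: all roots r satisfy |r| <= 1 + max(|a_i/a_n|) for i = 0,...,n-1
where a_n is the leading coefficient.

Coefficients: [2, 2, 8, 5]
Leading coefficient a_n = 2
Ratios |a_i/a_n|: 1, 4, 5/2
Maximum ratio: 4
Cauchy's bound: |r| <= 1 + 4 = 5

Upper bound = 5


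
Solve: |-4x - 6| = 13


An absolute value equation |expr| = 13 gives two cases:
Case 1: -4x - 6 = 13
  -4x = 19, so x = -19/4
Case 2: -4x - 6 = -13
  -4x = -7, so x = 7/4

x = -19/4, x = 7/4


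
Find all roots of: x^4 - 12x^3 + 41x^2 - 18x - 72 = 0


Let p(x) = x^4 - 12x^3 + 41x^2 - 18x - 72. By the rational root theorem (leading coefficient 1), any rational root is an integer divisor of 72: try ±1, ±2, ... in turn.
Test x = 1: value = -60 ≠ 0.
Test x = -1: value = 0 ✓, so (x + 1) is a factor.
Synthetic division by (x + 1): bring down 1; 1(-1) - 12 = -13; (-13)(-1) + 41 = 54; 54(-1) - 18 = -72; (-72)(-1) - 72 = 0 → quotient x^3 - 13x^2 + 54x - 72, remainder 0.
Continue with the quotient x^3 - 13x^2 + 54x - 72 (candidates must divide 72; re-test x = -1 first in case it repeats).
Test x = -1: value = -140 ≠ 0.
Test x = 2: value = -8 ≠ 0.
Test x = -2: value = -240 ≠ 0.
Test x = 3: value = 0 ✓, so (x - 3) is a factor.
Synthetic division by (x - 3): bring down 1; 1(3) - 13 = -10; (-10)(3) + 54 = 24; 24(3) - 72 = 0 → quotient x^2 - 10x + 24, remainder 0.
Solve the quadratic x^2 - 10x + 24 = 0: discriminant = (-10)^2 - 4(1)(24) = 100 - 96 = 4.
sqrt(4) = 2, so x = (10 ± 2)/2: x = 6 or x = 4.
Collecting all roots found:

x = -1, x = 3, x = 4, x = 6


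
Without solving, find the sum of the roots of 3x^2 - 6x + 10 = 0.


By Vieta's formulas for ax^2 + bx + c = 0:
  Sum of roots = -b/a
  Product of roots = c/a

Here a = 3, b = -6, c = 10
Sum = -(-6)/3 = 2
Product = 10/3 = 10/3

Sum = 2


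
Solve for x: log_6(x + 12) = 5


Convert to exponential form: x + 12 = 6^5 = 7776
x = 7776 - 12 = 7764
Check: log_6(7764 + 12) = log_6(7776) = log_6(7776) = 5 ✓

x = 7764


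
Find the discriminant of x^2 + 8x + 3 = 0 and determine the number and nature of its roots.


For ax^2 + bx + c = 0, discriminant D = b^2 - 4ac
Here a = 1, b = 8, c = 3
D = (8)^2 - 4(1)(3) = 64 - 12 = 52

D = 52 > 0 but not a perfect square
The equation has 2 distinct real irrational roots.

Discriminant = 52, 2 distinct real irrational roots


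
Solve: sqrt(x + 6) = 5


Square both sides: x + 6 = 5^2 = 25
x = 25 - 6 = 19
x = 19
Check: sqrt(1*19 + 6) = sqrt(25) = 5 ✓

x = 19


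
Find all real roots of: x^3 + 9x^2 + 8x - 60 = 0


Let p(x) = x^3 + 9x^2 + 8x - 60. By the rational root theorem (leading coefficient 1), any rational root is an integer divisor of 60: try ±1, ±2, ... in turn.
Test x = 1: value = -42 ≠ 0.
Test x = -1: value = -60 ≠ 0.
Test x = 2: value = 0 ✓, so (x - 2) is a factor.
Synthetic division by (x - 2): bring down 1; 1(2) + 9 = 11; 11(2) + 8 = 30; 30(2) - 60 = 0 → quotient x^2 + 11x + 30, remainder 0.
Solve the quadratic x^2 + 11x + 30 = 0: discriminant = 11^2 - 4(1)(30) = 121 - 120 = 1.
sqrt(1) = 1, so x = (-11 ± 1)/2: x = -5 or x = -6.

x = -6, x = -5, x = 2


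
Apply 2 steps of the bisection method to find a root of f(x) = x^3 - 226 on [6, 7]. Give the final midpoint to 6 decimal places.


f(x) = x^3 - 226
f(6) = -10 < 0
f(7) = 117 > 0

Step 1: midpoint = (6.000000 + 7.000000)/2 = 6.500000
  f(6.500000) = 48.625000
  f(mid) > 0, so root is in [6.000000, 6.500000]

Step 2: midpoint = (6.000000 + 6.500000)/2 = 6.250000
  f(6.250000) = 18.140625
  f(mid) > 0, so root is in [6.000000, 6.250000]

midpoint = 6.250000


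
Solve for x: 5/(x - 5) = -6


Multiply both sides by (x - 5): 5 = -6(x - 5)
Distribute: 5 = -6x + 30
-6x = 5 - 30 = -25
x = 25/6

x = 25/6


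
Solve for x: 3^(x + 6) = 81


Express both sides with the same base.
81 = 3^4
Since the bases match, equate exponents: x + 6 = 4
So x = 4 - (6) = -2

x = -2


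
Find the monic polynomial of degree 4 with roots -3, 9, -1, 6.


A monic polynomial with roots -3, 9, -1, 6 is:
p(x) = (x + 3)(x - 9)(x + 1)(x - 6)
After multiplying by (x + 3): x + 3
After multiplying by (x - 9): x^2 - 6x - 27
After multiplying by (x + 1): x^3 - 5x^2 - 33x - 27
After multiplying by (x - 6): x^4 - 11x^3 - 3x^2 + 171x + 162

x^4 - 11x^3 - 3x^2 + 171x + 162


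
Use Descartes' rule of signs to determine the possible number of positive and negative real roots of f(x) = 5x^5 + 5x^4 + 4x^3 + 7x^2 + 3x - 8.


Descartes' rule of signs:

For positive roots, count sign changes in f(x) = 5x^5 + 5x^4 + 4x^3 + 7x^2 + 3x - 8:
Signs of coefficients: +, +, +, +, +, -
Number of sign changes: 1
Possible positive real roots: 1

For negative roots, examine f(-x) = -5x^5 + 5x^4 - 4x^3 + 7x^2 - 3x - 8:
Signs of coefficients: -, +, -, +, -, -
Number of sign changes: 4
Possible negative real roots: 4, 2, 0

Positive roots: 1; Negative roots: 4 or 2 or 0


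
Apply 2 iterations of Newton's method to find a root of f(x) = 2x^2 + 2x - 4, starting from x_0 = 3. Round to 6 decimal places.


Newton's method: x_(n+1) = x_n - f(x_n)/f'(x_n)
f(x) = 2x^2 + 2x - 4
f'(x) = 4x + 2

Iteration 1:
  f(3.000000) = 20.000000
  f'(3.000000) = 14.000000
  x_1 = 3.000000 - (20.000000)/(14.000000) = 1.571429

Iteration 2:
  f(1.571429) = 4.081633
  f'(1.571429) = 8.285714
  x_2 = 1.571429 - (4.081633)/(8.285714) = 1.078818

x_2 = 1.078818


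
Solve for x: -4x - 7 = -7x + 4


Starting with: -4x - 7 = -7x + 4
Move all x terms to left: (-4 + 7)x = 4 + 7
Simplify: 3x = 11
Divide both sides by 3: x = 11/3

x = 11/3


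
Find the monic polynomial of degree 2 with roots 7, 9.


A monic polynomial with roots 7, 9 is:
p(x) = (x - 7)(x - 9)
After multiplying by (x - 7): x - 7
After multiplying by (x - 9): x^2 - 16x + 63

x^2 - 16x + 63


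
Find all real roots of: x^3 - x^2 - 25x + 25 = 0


Let p(x) = x^3 - x^2 - 25x + 25. By the rational root theorem (leading coefficient 1), any rational root is an integer divisor of 25: try ±1, ±2, ... in turn.
Test x = 1: value = 0 ✓, so (x - 1) is a factor.
Synthetic division by (x - 1): bring down 1; 1(1) - 1 = 0; 0(1) - 25 = -25; (-25)(1) + 25 = 0 → quotient x^2 - 25, remainder 0.
Solve the quadratic x^2 - 25 = 0: discriminant = 0^2 - 4(1)(-25) = 0 + 100 = 100.
sqrt(100) = 10, so x = (0 ± 10)/2: x = 5 or x = -5.

x = -5, x = 1, x = 5


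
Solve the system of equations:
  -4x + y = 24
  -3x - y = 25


Using Cramer's rule:
Determinant D = (-4)(-1) - (-3)(1) = 4 + 3 = 7
Dx = (24)(-1) - (25)(1) = -24 - 25 = -49
Dy = (-4)(25) - (-3)(24) = -100 + 72 = -28
x = Dx/D = -49/7 = -7
y = Dy/D = -28/7 = -4

x = -7, y = -4


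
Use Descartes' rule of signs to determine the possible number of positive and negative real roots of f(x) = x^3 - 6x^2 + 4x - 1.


Descartes' rule of signs:

For positive roots, count sign changes in f(x) = x^3 - 6x^2 + 4x - 1:
Signs of coefficients: +, -, +, -
Number of sign changes: 3
Possible positive real roots: 3, 1

For negative roots, examine f(-x) = -x^3 - 6x^2 - 4x - 1:
Signs of coefficients: -, -, -, -
Number of sign changes: 0
Possible negative real roots: 0

Positive roots: 3 or 1; Negative roots: 0


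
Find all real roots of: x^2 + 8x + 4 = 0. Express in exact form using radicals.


Using the quadratic formula: x = (-b ± sqrt(b^2 - 4ac)) / (2a)
Here a = 1, b = 8, c = 4
Discriminant = b^2 - 4ac = 8^2 - 4(1)(4) = 64 - 16 = 48
Since discriminant = 48 > 0, there are two real roots.
x = (-8 ± 4*sqrt(3)) / 2
Simplifying: x = -4 ± 2*sqrt(3)
Numerically: x ≈ -0.5359 or x ≈ -7.4641

x = -4 + 2*sqrt(3) or x = -4 - 2*sqrt(3)


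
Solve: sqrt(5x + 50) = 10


Square both sides: 5x + 50 = 10^2 = 100
5x = 100 - 50 = 50
x = 10
Check: sqrt(5*10 + 50) = sqrt(100) = 10 ✓

x = 10


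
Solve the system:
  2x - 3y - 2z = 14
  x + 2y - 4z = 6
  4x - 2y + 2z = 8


Using Cramer's rule. Expand each determinant along the first row.
D  = 2*[2*2 - (-4)*(-2)] - (-3)*[1*2 - (-4)*4] + (-2)*[1*(-2) - 2*4]
  = 2*(-4) - (-3)*(18) + (-2)*(-10) = 66
Dx = 14*[2*2 - (-4)*(-2)] - (-3)*[6*2 - (-4)*8] + (-2)*[6*(-2) - 2*8]
  = 14*(-4) - (-3)*(44) + (-2)*(-28) = 132
Dy = 2*[6*2 - (-4)*8] - 14*[1*2 - (-4)*4] + (-2)*[1*8 - 6*4]
  = 2*(44) - 14*(18) + (-2)*(-16) = -132
Dz = 2*[2*8 - 6*(-2)] - (-3)*[1*8 - 6*4] + 14*[1*(-2) - 2*4]
  = 2*(28) - (-3)*(-16) + 14*(-10) = -132
x = Dx/D = 132/66 = 2, y = Dy/D = -132/66 = -2, z = Dz/D = -132/66 = -2
Check eq1: (2)(2) + (-3)(-2) + (-2)(-2) = 14 = 14 ✓
Check eq2: (1)(2) + (2)(-2) + (-4)(-2) = 6 = 6 ✓
Check eq3: (4)(2) + (-2)(-2) + (2)(-2) = 8 = 8 ✓

x = 2, y = -2, z = -2


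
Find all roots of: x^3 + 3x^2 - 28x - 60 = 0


Let p(x) = x^3 + 3x^2 - 28x - 60. By the rational root theorem (leading coefficient 1), any rational root is an integer divisor of 60: try ±1, ±2, ... in turn.
Test x = 1: value = -84 ≠ 0.
Test x = -1: value = -30 ≠ 0.
Test x = 2: value = -96 ≠ 0.
Test x = -2: value = 0 ✓, so (x + 2) is a factor.
Synthetic division by (x + 2): bring down 1; 1(-2) + 3 = 1; 1(-2) - 28 = -30; (-30)(-2) - 60 = 0 → quotient x^2 + x - 30, remainder 0.
Solve the quadratic x^2 + x - 30 = 0: discriminant = 1^2 - 4(1)(-30) = 1 + 120 = 121.
sqrt(121) = 11, so x = (-1 ± 11)/2: x = 5 or x = -6.
Collecting all roots found:

x = -6, x = -2, x = 5


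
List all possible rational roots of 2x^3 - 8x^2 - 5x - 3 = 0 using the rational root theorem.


Rational root theorem: possible roots are ±p/q where:
  p divides the constant term (-3): p ∈ {1, 3}
  q divides the leading coefficient (2): q ∈ {1, 2}

All possible rational roots: -3, -3/2, -1, -1/2, 1/2, 1, 3/2, 3

-3, -3/2, -1, -1/2, 1/2, 1, 3/2, 3


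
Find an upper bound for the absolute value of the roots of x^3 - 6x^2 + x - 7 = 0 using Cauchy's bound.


Cauchy's bound: all roots r satisfy |r| <= 1 + max(|a_i/a_n|) for i = 0,...,n-1
where a_n is the leading coefficient.

Coefficients: [1, -6, 1, -7]
Leading coefficient a_n = 1
Ratios |a_i/a_n|: 6, 1, 7
Maximum ratio: 7
Cauchy's bound: |r| <= 1 + 7 = 8

Upper bound = 8


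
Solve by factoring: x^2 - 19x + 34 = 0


We need two numbers that multiply to 34 and add to -19.
Those numbers are -2 and -17 (since (-2) * (-17) = 34 and (-2) + (-17) = -19).
So x^2 - 19x + 34 = (x - 2)(x - 17) = 0
Setting each factor to zero: x = 2 or x = 17

x = 2, x = 17


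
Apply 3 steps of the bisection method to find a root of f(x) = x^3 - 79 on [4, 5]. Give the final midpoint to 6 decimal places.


f(x) = x^3 - 79
f(4) = -15 < 0
f(5) = 46 > 0

Step 1: midpoint = (4.000000 + 5.000000)/2 = 4.500000
  f(4.500000) = 12.125000
  f(mid) > 0, so root is in [4.000000, 4.500000]

Step 2: midpoint = (4.000000 + 4.500000)/2 = 4.250000
  f(4.250000) = -2.234375
  f(mid) < 0, so root is in [4.250000, 4.500000]

Step 3: midpoint = (4.250000 + 4.500000)/2 = 4.375000
  f(4.375000) = 4.740234
  f(mid) > 0, so root is in [4.250000, 4.375000]

midpoint = 4.375000


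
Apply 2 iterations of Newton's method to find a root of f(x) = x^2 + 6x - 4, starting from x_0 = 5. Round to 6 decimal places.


Newton's method: x_(n+1) = x_n - f(x_n)/f'(x_n)
f(x) = x^2 + 6x - 4
f'(x) = 2x + 6

Iteration 1:
  f(5.000000) = 51.000000
  f'(5.000000) = 16.000000
  x_1 = 5.000000 - (51.000000)/(16.000000) = 1.812500

Iteration 2:
  f(1.812500) = 10.160156
  f'(1.812500) = 9.625000
  x_2 = 1.812500 - (10.160156)/(9.625000) = 0.756899

x_2 = 0.756899


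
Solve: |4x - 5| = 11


An absolute value equation |expr| = 11 gives two cases:
Case 1: 4x - 5 = 11
  4x = 16, so x = 4
Case 2: 4x - 5 = -11
  4x = -6, so x = -3/2

x = -3/2, x = 4


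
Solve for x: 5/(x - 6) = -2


Multiply both sides by (x - 6): 5 = -2(x - 6)
Distribute: 5 = -2x + 12
-2x = 5 - 12 = -7
x = 7/2

x = 7/2


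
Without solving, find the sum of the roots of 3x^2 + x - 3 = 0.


By Vieta's formulas for ax^2 + bx + c = 0:
  Sum of roots = -b/a
  Product of roots = c/a

Here a = 3, b = 1, c = -3
Sum = -(1)/3 = -1/3
Product = -3/3 = -1

Sum = -1/3


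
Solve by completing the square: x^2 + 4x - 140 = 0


Start: x^2 + 4x - 140 = 0
Move constant: x^2 + 4x = 140
Half of 4 is 2, squared is 4
Add 4 to both sides: x^2 + 4x + 4 = 144
(x + 2)^2 = 144
x + 2 = ±12
x = -2 + 12 = 10 or x = -2 - 12 = -14

x = -14, x = 10


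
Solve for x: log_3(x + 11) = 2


Convert to exponential form: x + 11 = 3^2 = 9
x = 9 - 11 = -2
Check: log_3(-2 + 11) = log_3(9) = log_3(9) = 2 ✓

x = -2


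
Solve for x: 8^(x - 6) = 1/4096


Express both sides with the same base.
1/4096 = 8^(-4)
Since the bases match, equate exponents: x - 6 = -4
So x = -4 - (-6) = 2

x = 2


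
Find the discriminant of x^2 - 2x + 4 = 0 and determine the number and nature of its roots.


For ax^2 + bx + c = 0, discriminant D = b^2 - 4ac
Here a = 1, b = -2, c = 4
D = (-2)^2 - 4(1)(4) = 4 - 16 = -12

D = -12 < 0
The equation has no real roots (2 complex conjugate roots).

Discriminant = -12, no real roots (2 complex conjugate roots)


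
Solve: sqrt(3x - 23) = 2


Square both sides: 3x - 23 = 2^2 = 4
3x = 4 + 23 = 27
x = 9
Check: sqrt(3*9 - 23) = sqrt(4) = 2 ✓

x = 9


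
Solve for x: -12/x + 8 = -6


Subtract 8 from both sides: -12/x = -14
Multiply both sides by x: -12 = -14 * x
Divide by -14: x = 6/7

x = 6/7


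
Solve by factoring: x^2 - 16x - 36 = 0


We need two numbers that multiply to -36 and add to -16.
Those numbers are -18 and 2 (since (-18) * 2 = -36 and (-18) + 2 = -16).
So x^2 - 16x - 36 = (x - 18)(x + 2) = 0
Setting each factor to zero: x = 18 or x = -2

x = -2, x = 18


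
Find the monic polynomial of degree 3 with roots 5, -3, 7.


A monic polynomial with roots 5, -3, 7 is:
p(x) = (x - 5)(x + 3)(x - 7)
After multiplying by (x - 5): x - 5
After multiplying by (x + 3): x^2 - 2x - 15
After multiplying by (x - 7): x^3 - 9x^2 - x + 105

x^3 - 9x^2 - x + 105


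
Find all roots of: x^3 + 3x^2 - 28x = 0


The constant term is 0, so x = 0 is a root. Factor out x:
  x^2 + 3x - 28 = 0
Solve the quadratic x^2 + 3x - 28 = 0: discriminant = 3^2 - 4(1)(-28) = 9 + 112 = 121.
sqrt(121) = 11, so x = (-3 ± 11)/2: x = 4 or x = -7.
Collecting all roots found:

x = -7, x = 0, x = 4


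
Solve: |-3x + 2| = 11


An absolute value equation |expr| = 11 gives two cases:
Case 1: -3x + 2 = 11
  -3x = 9, so x = -3
Case 2: -3x + 2 = -11
  -3x = -13, so x = 13/3

x = -3, x = 13/3


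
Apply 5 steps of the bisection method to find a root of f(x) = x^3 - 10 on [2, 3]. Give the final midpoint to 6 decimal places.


f(x) = x^3 - 10
f(2) = -2 < 0
f(3) = 17 > 0

Step 1: midpoint = (2.000000 + 3.000000)/2 = 2.500000
  f(2.500000) = 5.625000
  f(mid) > 0, so root is in [2.000000, 2.500000]

Step 2: midpoint = (2.000000 + 2.500000)/2 = 2.250000
  f(2.250000) = 1.390625
  f(mid) > 0, so root is in [2.000000, 2.250000]

Step 3: midpoint = (2.000000 + 2.250000)/2 = 2.125000
  f(2.125000) = -0.404297
  f(mid) < 0, so root is in [2.125000, 2.250000]

Step 4: midpoint = (2.125000 + 2.250000)/2 = 2.187500
  f(2.187500) = 0.467529
  f(mid) > 0, so root is in [2.125000, 2.187500]

Step 5: midpoint = (2.125000 + 2.187500)/2 = 2.156250
  f(2.156250) = 0.025299
  f(mid) > 0, so root is in [2.125000, 2.156250]

midpoint = 2.156250


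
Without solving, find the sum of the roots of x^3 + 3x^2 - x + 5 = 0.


By Vieta's formulas for x^3 + bx^2 + cx + d = 0:
  r1 + r2 + r3 = -b/a = -3
  r1*r2 + r1*r3 + r2*r3 = c/a = -1
  r1*r2*r3 = -d/a = -5


Sum = -3


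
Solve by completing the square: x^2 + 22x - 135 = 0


Start: x^2 + 22x - 135 = 0
Move constant: x^2 + 22x = 135
Half of 22 is 11, squared is 121
Add 121 to both sides: x^2 + 22x + 121 = 256
(x + 11)^2 = 256
x + 11 = ±16
x = -11 + 16 = 5 or x = -11 - 16 = -27

x = -27, x = 5


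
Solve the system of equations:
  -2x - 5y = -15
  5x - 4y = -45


Using Cramer's rule:
Determinant D = (-2)(-4) - (5)(-5) = 8 + 25 = 33
Dx = (-15)(-4) - (-45)(-5) = 60 - 225 = -165
Dy = (-2)(-45) - (5)(-15) = 90 + 75 = 165
x = Dx/D = -165/33 = -5
y = Dy/D = 165/33 = 5

x = -5, y = 5


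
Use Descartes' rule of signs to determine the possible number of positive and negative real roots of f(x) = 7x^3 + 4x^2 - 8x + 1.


Descartes' rule of signs:

For positive roots, count sign changes in f(x) = 7x^3 + 4x^2 - 8x + 1:
Signs of coefficients: +, +, -, +
Number of sign changes: 2
Possible positive real roots: 2, 0

For negative roots, examine f(-x) = -7x^3 + 4x^2 + 8x + 1:
Signs of coefficients: -, +, +, +
Number of sign changes: 1
Possible negative real roots: 1

Positive roots: 2 or 0; Negative roots: 1


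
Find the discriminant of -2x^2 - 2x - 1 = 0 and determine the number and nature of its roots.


For ax^2 + bx + c = 0, discriminant D = b^2 - 4ac
Here a = -2, b = -2, c = -1
D = (-2)^2 - 4(-2)(-1) = 4 - 8 = -4

D = -4 < 0
The equation has no real roots (2 complex conjugate roots).

Discriminant = -4, no real roots (2 complex conjugate roots)


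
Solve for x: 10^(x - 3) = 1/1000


Express both sides with the same base.
1/1000 = 10^(-3)
Since the bases match, equate exponents: x - 3 = -3
So x = -3 - (-3) = 0

x = 0


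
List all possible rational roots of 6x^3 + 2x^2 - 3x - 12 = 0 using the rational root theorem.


Rational root theorem: possible roots are ±p/q where:
  p divides the constant term (-12): p ∈ {1, 2, 3, 4, 6, 12}
  q divides the leading coefficient (6): q ∈ {1, 2, 3, 6}

All possible rational roots: -12, -6, -4, -3, -2, -3/2, -4/3, -1, -2/3, -1/2, -1/3, -1/6, 1/6, 1/3, 1/2, 2/3, 1, 4/3, 3/2, 2, 3, 4, 6, 12

-12, -6, -4, -3, -2, -3/2, -4/3, -1, -2/3, -1/2, -1/3, -1/6, 1/6, 1/3, 1/2, 2/3, 1, 4/3, 3/2, 2, 3, 4, 6, 12


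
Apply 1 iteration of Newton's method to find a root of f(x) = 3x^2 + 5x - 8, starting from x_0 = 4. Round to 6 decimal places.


Newton's method: x_(n+1) = x_n - f(x_n)/f'(x_n)
f(x) = 3x^2 + 5x - 8
f'(x) = 6x + 5

Iteration 1:
  f(4.000000) = 60.000000
  f'(4.000000) = 29.000000
  x_1 = 4.000000 - (60.000000)/(29.000000) = 1.931034

x_1 = 1.931034


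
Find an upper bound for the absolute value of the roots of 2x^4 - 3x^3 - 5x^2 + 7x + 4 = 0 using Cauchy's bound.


Cauchy's bound: all roots r satisfy |r| <= 1 + max(|a_i/a_n|) for i = 0,...,n-1
where a_n is the leading coefficient.

Coefficients: [2, -3, -5, 7, 4]
Leading coefficient a_n = 2
Ratios |a_i/a_n|: 3/2, 5/2, 7/2, 2
Maximum ratio: 7/2
Cauchy's bound: |r| <= 1 + 7/2 = 9/2

Upper bound = 9/2


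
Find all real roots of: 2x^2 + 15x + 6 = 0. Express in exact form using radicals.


Using the quadratic formula: x = (-b ± sqrt(b^2 - 4ac)) / (2a)
Here a = 2, b = 15, c = 6
Discriminant = b^2 - 4ac = 15^2 - 4(2)(6) = 225 - 48 = 177
Since discriminant = 177 > 0, there are two real roots.
x = (-15 ± sqrt(177)) / 4
Numerically: x ≈ -0.4240 or x ≈ -7.0760

x = (-15 + sqrt(177)) / 4 or x = (-15 - sqrt(177)) / 4


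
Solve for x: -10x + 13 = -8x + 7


Starting with: -10x + 13 = -8x + 7
Move all x terms to left: (-10 + 8)x = 7 - 13
Simplify: -2x = -6
Divide both sides by -2: x = 3

x = 3


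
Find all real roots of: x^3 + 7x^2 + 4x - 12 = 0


Let p(x) = x^3 + 7x^2 + 4x - 12. By the rational root theorem (leading coefficient 1), any rational root is an integer divisor of 12: try ±1, ±2, ... in turn.
Test x = 1: value = 0 ✓, so (x - 1) is a factor.
Synthetic division by (x - 1): bring down 1; 1(1) + 7 = 8; 8(1) + 4 = 12; 12(1) - 12 = 0 → quotient x^2 + 8x + 12, remainder 0.
Solve the quadratic x^2 + 8x + 12 = 0: discriminant = 8^2 - 4(1)(12) = 64 - 48 = 16.
sqrt(16) = 4, so x = (-8 ± 4)/2: x = -2 or x = -6.

x = -6, x = -2, x = 1


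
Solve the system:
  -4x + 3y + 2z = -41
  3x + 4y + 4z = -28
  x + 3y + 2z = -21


Using Cramer's rule. Expand each determinant along the first row.
D  = (-4)*[4*2 - 4*3] - 3*[3*2 - 4*1] + 2*[3*3 - 4*1]
  = (-4)*(-4) - 3*(2) + 2*(5) = 20
Dx = (-41)*[4*2 - 4*3] - 3*[(-28)*2 - 4*(-21)] + 2*[(-28)*3 - 4*(-21)]
  = (-41)*(-4) - 3*(28) + 2*(0) = 80
Dy = (-4)*[(-28)*2 - 4*(-21)] - (-41)*[3*2 - 4*1] + 2*[3*(-21) - (-28)*1]
  = (-4)*(28) - (-41)*(2) + 2*(-35) = -100
Dz = (-4)*[4*(-21) - (-28)*3] - 3*[3*(-21) - (-28)*1] + (-41)*[3*3 - 4*1]
  = (-4)*(0) - 3*(-35) + (-41)*(5) = -100
x = Dx/D = 80/20 = 4, y = Dy/D = -100/20 = -5, z = Dz/D = -100/20 = -5
Check eq1: (-4)(4) + (3)(-5) + (2)(-5) = -41 = -41 ✓
Check eq2: (3)(4) + (4)(-5) + (4)(-5) = -28 = -28 ✓
Check eq3: (1)(4) + (3)(-5) + (2)(-5) = -21 = -21 ✓

x = 4, y = -5, z = -5


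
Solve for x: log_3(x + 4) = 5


Convert to exponential form: x + 4 = 3^5 = 243
x = 243 - 4 = 239
Check: log_3(239 + 4) = log_3(243) = log_3(243) = 5 ✓

x = 239


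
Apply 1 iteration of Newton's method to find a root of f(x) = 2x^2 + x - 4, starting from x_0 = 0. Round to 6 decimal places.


Newton's method: x_(n+1) = x_n - f(x_n)/f'(x_n)
f(x) = 2x^2 + x - 4
f'(x) = 4x + 1

Iteration 1:
  f(0.000000) = -4.000000
  f'(0.000000) = 1.000000
  x_1 = 0.000000 - (-4.000000)/(1.000000) = 4.000000

x_1 = 4.000000


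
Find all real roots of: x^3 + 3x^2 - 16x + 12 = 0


Let p(x) = x^3 + 3x^2 - 16x + 12. By the rational root theorem (leading coefficient 1), any rational root is an integer divisor of 12: try ±1, ±2, ... in turn.
Test x = 1: value = 0 ✓, so (x - 1) is a factor.
Synthetic division by (x - 1): bring down 1; 1(1) + 3 = 4; 4(1) - 16 = -12; (-12)(1) + 12 = 0 → quotient x^2 + 4x - 12, remainder 0.
Solve the quadratic x^2 + 4x - 12 = 0: discriminant = 4^2 - 4(1)(-12) = 16 + 48 = 64.
sqrt(64) = 8, so x = (-4 ± 8)/2: x = 2 or x = -6.

x = -6, x = 1, x = 2


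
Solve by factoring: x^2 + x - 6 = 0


We need two numbers that multiply to -6 and add to 1.
Those numbers are -2 and 3 (since (-2) * 3 = -6 and (-2) + 3 = 1).
So x^2 + x - 6 = (x - 2)(x + 3) = 0
Setting each factor to zero: x = 2 or x = -3

x = -3, x = 2


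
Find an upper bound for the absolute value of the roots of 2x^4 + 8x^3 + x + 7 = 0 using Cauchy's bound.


Cauchy's bound: all roots r satisfy |r| <= 1 + max(|a_i/a_n|) for i = 0,...,n-1
where a_n is the leading coefficient.

Coefficients: [2, 8, 0, 1, 7]
Leading coefficient a_n = 2
Ratios |a_i/a_n|: 4, 0, 1/2, 7/2
Maximum ratio: 4
Cauchy's bound: |r| <= 1 + 4 = 5

Upper bound = 5


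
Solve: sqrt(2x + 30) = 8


Square both sides: 2x + 30 = 8^2 = 64
2x = 64 - 30 = 34
x = 17
Check: sqrt(2*17 + 30) = sqrt(64) = 8 ✓

x = 17


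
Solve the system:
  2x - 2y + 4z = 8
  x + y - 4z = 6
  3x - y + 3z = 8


Using Cramer's rule. Expand each determinant along the first row.
D  = 2*[1*3 - (-4)*(-1)] - (-2)*[1*3 - (-4)*3] + 4*[1*(-1) - 1*3]
  = 2*(-1) - (-2)*(15) + 4*(-4) = 12
Dx = 8*[1*3 - (-4)*(-1)] - (-2)*[6*3 - (-4)*8] + 4*[6*(-1) - 1*8]
  = 8*(-1) - (-2)*(50) + 4*(-14) = 36
Dy = 2*[6*3 - (-4)*8] - 8*[1*3 - (-4)*3] + 4*[1*8 - 6*3]
  = 2*(50) - 8*(15) + 4*(-10) = -60
Dz = 2*[1*8 - 6*(-1)] - (-2)*[1*8 - 6*3] + 8*[1*(-1) - 1*3]
  = 2*(14) - (-2)*(-10) + 8*(-4) = -24
x = Dx/D = 36/12 = 3, y = Dy/D = -60/12 = -5, z = Dz/D = -24/12 = -2
Check eq1: (2)(3) + (-2)(-5) + (4)(-2) = 8 = 8 ✓
Check eq2: (1)(3) + (1)(-5) + (-4)(-2) = 6 = 6 ✓
Check eq3: (3)(3) + (-1)(-5) + (3)(-2) = 8 = 8 ✓

x = 3, y = -5, z = -2


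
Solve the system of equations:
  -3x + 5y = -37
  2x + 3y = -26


Using Cramer's rule:
Determinant D = (-3)(3) - (2)(5) = -9 - 10 = -19
Dx = (-37)(3) - (-26)(5) = -111 + 130 = 19
Dy = (-3)(-26) - (2)(-37) = 78 + 74 = 152
x = Dx/D = 19/-19 = -1
y = Dy/D = 152/-19 = -8

x = -1, y = -8


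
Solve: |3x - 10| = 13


An absolute value equation |expr| = 13 gives two cases:
Case 1: 3x - 10 = 13
  3x = 23, so x = 23/3
Case 2: 3x - 10 = -13
  3x = -3, so x = -1

x = -1, x = 23/3


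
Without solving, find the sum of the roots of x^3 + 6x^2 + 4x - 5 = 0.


By Vieta's formulas for x^3 + bx^2 + cx + d = 0:
  r1 + r2 + r3 = -b/a = -6
  r1*r2 + r1*r3 + r2*r3 = c/a = 4
  r1*r2*r3 = -d/a = 5


Sum = -6


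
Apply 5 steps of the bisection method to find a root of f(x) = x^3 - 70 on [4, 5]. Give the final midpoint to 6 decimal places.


f(x) = x^3 - 70
f(4) = -6 < 0
f(5) = 55 > 0

Step 1: midpoint = (4.000000 + 5.000000)/2 = 4.500000
  f(4.500000) = 21.125000
  f(mid) > 0, so root is in [4.000000, 4.500000]

Step 2: midpoint = (4.000000 + 4.500000)/2 = 4.250000
  f(4.250000) = 6.765625
  f(mid) > 0, so root is in [4.000000, 4.250000]

Step 3: midpoint = (4.000000 + 4.250000)/2 = 4.125000
  f(4.125000) = 0.189453
  f(mid) > 0, so root is in [4.000000, 4.125000]

Step 4: midpoint = (4.000000 + 4.125000)/2 = 4.062500
  f(4.062500) = -2.952881
  f(mid) < 0, so root is in [4.062500, 4.125000]

Step 5: midpoint = (4.062500 + 4.125000)/2 = 4.093750
  f(4.093750) = -1.393707
  f(mid) < 0, so root is in [4.093750, 4.125000]

midpoint = 4.093750


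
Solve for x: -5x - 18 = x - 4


Starting with: -5x - 18 = x - 4
Move all x terms to left: (-5 - 1)x = -4 + 18
Simplify: -6x = 14
Divide both sides by -6: x = -7/3

x = -7/3


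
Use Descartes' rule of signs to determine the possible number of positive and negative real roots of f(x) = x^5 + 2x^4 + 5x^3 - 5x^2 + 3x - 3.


Descartes' rule of signs:

For positive roots, count sign changes in f(x) = x^5 + 2x^4 + 5x^3 - 5x^2 + 3x - 3:
Signs of coefficients: +, +, +, -, +, -
Number of sign changes: 3
Possible positive real roots: 3, 1

For negative roots, examine f(-x) = -x^5 + 2x^4 - 5x^3 - 5x^2 - 3x - 3:
Signs of coefficients: -, +, -, -, -, -
Number of sign changes: 2
Possible negative real roots: 2, 0

Positive roots: 3 or 1; Negative roots: 2 or 0


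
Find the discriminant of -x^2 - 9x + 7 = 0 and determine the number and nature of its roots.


For ax^2 + bx + c = 0, discriminant D = b^2 - 4ac
Here a = -1, b = -9, c = 7
D = (-9)^2 - 4(-1)(7) = 81 + 28 = 109

D = 109 > 0 but not a perfect square
The equation has 2 distinct real irrational roots.

Discriminant = 109, 2 distinct real irrational roots


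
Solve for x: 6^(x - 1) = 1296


Express both sides with the same base.
1296 = 6^4
Since the bases match, equate exponents: x - 1 = 4
So x = 4 - (-1) = 5

x = 5


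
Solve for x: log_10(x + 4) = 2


Convert to exponential form: x + 4 = 10^2 = 100
x = 100 - 4 = 96
Check: log_10(96 + 4) = log_10(100) = log_10(100) = 2 ✓

x = 96


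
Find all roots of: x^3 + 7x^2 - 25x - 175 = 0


Let p(x) = x^3 + 7x^2 - 25x - 175. By the rational root theorem (leading coefficient 1), any rational root is an integer divisor of 175: try ±1, ±2, ... in turn.
Test x = 1: value = -192 ≠ 0.
Test x = -1: value = -144 ≠ 0.
Test x = 5: value = 0 ✓, so (x - 5) is a factor.
Synthetic division by (x - 5): bring down 1; 1(5) + 7 = 12; 12(5) - 25 = 35; 35(5) - 175 = 0 → quotient x^2 + 12x + 35, remainder 0.
Solve the quadratic x^2 + 12x + 35 = 0: discriminant = 12^2 - 4(1)(35) = 144 - 140 = 4.
sqrt(4) = 2, so x = (-12 ± 2)/2: x = -5 or x = -7.
Collecting all roots found:

x = -7, x = -5, x = 5


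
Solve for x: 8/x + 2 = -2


Subtract 2 from both sides: 8/x = -4
Multiply both sides by x: 8 = -4 * x
Divide by -4: x = -2

x = -2


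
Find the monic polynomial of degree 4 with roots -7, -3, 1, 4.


A monic polynomial with roots -7, -3, 1, 4 is:
p(x) = (x + 7)(x + 3)(x - 1)(x - 4)
After multiplying by (x + 7): x + 7
After multiplying by (x + 3): x^2 + 10x + 21
After multiplying by (x - 1): x^3 + 9x^2 + 11x - 21
After multiplying by (x - 4): x^4 + 5x^3 - 25x^2 - 65x + 84

x^4 + 5x^3 - 25x^2 - 65x + 84


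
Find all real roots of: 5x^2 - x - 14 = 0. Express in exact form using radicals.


Using the quadratic formula: x = (-b ± sqrt(b^2 - 4ac)) / (2a)
Here a = 5, b = -1, c = -14
Discriminant = b^2 - 4ac = (-1)^2 - 4(5)(-14) = 1 + 280 = 281
Since discriminant = 281 > 0, there are two real roots.
x = (1 ± sqrt(281)) / 10
Numerically: x ≈ 1.7763 or x ≈ -1.5763

x = (1 + sqrt(281)) / 10 or x = (1 - sqrt(281)) / 10


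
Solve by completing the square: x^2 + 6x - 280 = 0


Start: x^2 + 6x - 280 = 0
Move constant: x^2 + 6x = 280
Half of 6 is 3, squared is 9
Add 9 to both sides: x^2 + 6x + 9 = 289
(x + 3)^2 = 289
x + 3 = ±17
x = -3 + 17 = 14 or x = -3 - 17 = -20

x = -20, x = 14


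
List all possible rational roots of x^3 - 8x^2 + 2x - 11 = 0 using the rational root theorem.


Rational root theorem: possible roots are ±p/q where:
  p divides the constant term (-11): p ∈ {1, 11}
  q divides the leading coefficient (1): q ∈ {1}

All possible rational roots: -11, -1, 1, 11

-11, -1, 1, 11


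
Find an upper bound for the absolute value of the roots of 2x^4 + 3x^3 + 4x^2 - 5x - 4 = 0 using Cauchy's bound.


Cauchy's bound: all roots r satisfy |r| <= 1 + max(|a_i/a_n|) for i = 0,...,n-1
where a_n is the leading coefficient.

Coefficients: [2, 3, 4, -5, -4]
Leading coefficient a_n = 2
Ratios |a_i/a_n|: 3/2, 2, 5/2, 2
Maximum ratio: 5/2
Cauchy's bound: |r| <= 1 + 5/2 = 7/2

Upper bound = 7/2


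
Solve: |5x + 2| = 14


An absolute value equation |expr| = 14 gives two cases:
Case 1: 5x + 2 = 14
  5x = 12, so x = 12/5
Case 2: 5x + 2 = -14
  5x = -16, so x = -16/5

x = -16/5, x = 12/5


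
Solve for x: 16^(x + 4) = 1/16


Express both sides with the same base.
1/16 = 16^(-1)
Since the bases match, equate exponents: x + 4 = -1
So x = -1 - (4) = -5

x = -5


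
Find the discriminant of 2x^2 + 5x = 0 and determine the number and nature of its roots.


For ax^2 + bx + c = 0, discriminant D = b^2 - 4ac
Here a = 2, b = 5, c = 0
D = (5)^2 - 4(2)(0) = 25 - 0 = 25

D = 25 > 0 and is a perfect square (sqrt = 5)
The equation has 2 distinct real rational roots.

Discriminant = 25, 2 distinct real rational roots


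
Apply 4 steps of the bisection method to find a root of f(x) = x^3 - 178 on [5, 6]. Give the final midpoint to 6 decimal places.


f(x) = x^3 - 178
f(5) = -53 < 0
f(6) = 38 > 0

Step 1: midpoint = (5.000000 + 6.000000)/2 = 5.500000
  f(5.500000) = -11.625000
  f(mid) < 0, so root is in [5.500000, 6.000000]

Step 2: midpoint = (5.500000 + 6.000000)/2 = 5.750000
  f(5.750000) = 12.109375
  f(mid) > 0, so root is in [5.500000, 5.750000]

Step 3: midpoint = (5.500000 + 5.750000)/2 = 5.625000
  f(5.625000) = -0.021484
  f(mid) < 0, so root is in [5.625000, 5.750000]

Step 4: midpoint = (5.625000 + 5.750000)/2 = 5.687500
  f(5.687500) = 5.977295
  f(mid) > 0, so root is in [5.625000, 5.687500]

midpoint = 5.687500


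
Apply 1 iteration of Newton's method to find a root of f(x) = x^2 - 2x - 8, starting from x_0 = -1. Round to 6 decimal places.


Newton's method: x_(n+1) = x_n - f(x_n)/f'(x_n)
f(x) = x^2 - 2x - 8
f'(x) = 2x - 2

Iteration 1:
  f(-1.000000) = -5.000000
  f'(-1.000000) = -4.000000
  x_1 = -1.000000 - (-5.000000)/(-4.000000) = -2.250000

x_1 = -2.250000


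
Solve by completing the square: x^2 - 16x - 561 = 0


Start: x^2 - 16x - 561 = 0
Move constant: x^2 - 16x = 561
Half of -16 is -8, squared is 64
Add 64 to both sides: x^2 - 16x + 64 = 625
(x - 8)^2 = 625
x - 8 = ±25
x = 8 + 25 = 33 or x = 8 - 25 = -17

x = -17, x = 33


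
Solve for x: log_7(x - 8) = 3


Convert to exponential form: x - 8 = 7^3 = 343
x = 343 + 8 = 351
Check: log_7(351 - 8) = log_7(343) = log_7(343) = 3 ✓

x = 351
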